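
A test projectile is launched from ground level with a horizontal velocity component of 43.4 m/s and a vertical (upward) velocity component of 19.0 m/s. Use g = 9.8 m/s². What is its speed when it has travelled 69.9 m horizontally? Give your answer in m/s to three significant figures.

At x = 69.9 m, t = x/vₓ = 69.9/43.40 = 1.611 s.
Vertical velocity there: v_y = v_y0 − g t = 19.00 − 9.80 × 1.611 = 3.216 m/s.
Speed: √(vₓ² + v_y²) = √(43.40² + 3.216²) = 43.52 m/s.

43.5 m/s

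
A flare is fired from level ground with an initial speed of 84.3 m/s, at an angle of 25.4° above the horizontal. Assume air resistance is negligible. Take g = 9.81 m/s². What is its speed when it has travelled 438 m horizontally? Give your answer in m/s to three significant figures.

78.8 m/s

Resolve: vₓ = 84.30 cos 25.4° = 76.15 m/s and v_y0 = 84.30 sin 25.4° = 36.16 m/s.
Time to reach x = 438 m: t = x/vₓ = 438/76.15 = 5.752 s.
Vertical velocity there: v_y = v_y0 − g t = 36.16 − 9.81 × 5.752 = −20.27 m/s.
Speed: √(vₓ² + v_y²) = √(76.15² + 20.27²) = 78.80 m/s.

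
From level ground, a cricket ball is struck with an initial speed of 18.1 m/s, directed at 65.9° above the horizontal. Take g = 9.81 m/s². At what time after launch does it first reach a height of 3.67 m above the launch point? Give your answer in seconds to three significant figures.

0.239 s

Components: vₓ = 18.10 cos 65.9° = 7.391 m/s, v_y0 = 18.10 sin 65.9° = 16.52 m/s.
Height y(t) = 16.52 t − 4.905 t² = 3.67 gives 4.905 t² − 16.52 t + 3.67 = 0.
Quadratic formula: t = (16.52 ± √200.98) / 9.81 = (16.52 ± 14.18) / 9.81 → t = 0.2391 s or 3.129 s.
The first (ascending) time is 0.2391 s.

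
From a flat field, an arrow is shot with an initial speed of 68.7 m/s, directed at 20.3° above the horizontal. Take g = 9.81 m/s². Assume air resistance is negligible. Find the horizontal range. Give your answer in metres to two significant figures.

Horizontal component vₓ = 68.70 cos 20.3° = 64.43 m/s; vertical v_y0 = 68.70 sin 20.3° = 23.83 m/s.
Time aloft: T = 2 v_y0 / g = 2 × 23.83 / 9.81 = 4.859 s.
Horizontal distance R = vₓ T = 64.43 × 4.859 = 313.1 m.

310 m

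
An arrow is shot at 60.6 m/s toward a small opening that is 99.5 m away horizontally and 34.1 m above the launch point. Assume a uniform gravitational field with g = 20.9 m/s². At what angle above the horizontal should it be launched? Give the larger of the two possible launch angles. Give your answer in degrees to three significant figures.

69.8°

Trajectory: y = x tanθ − g x² (1 + tan²θ)/(2v₀²). With x = 99.5, y = 34.1, v₀ = 60.6, g = 20.9:
28.17 tan²θ − 99.5 tanθ + (62.27) = 0.
tanθ = [99.5 ± √(99.5² − 4 × 28.17 × (62.27))] / (2 × 28.17) = (99.5 ± 53.69) / 56.34, giving tanθ = 0.8130 or 2.719.
θ = 39.11° or 69.81°; the larger is 69.81°.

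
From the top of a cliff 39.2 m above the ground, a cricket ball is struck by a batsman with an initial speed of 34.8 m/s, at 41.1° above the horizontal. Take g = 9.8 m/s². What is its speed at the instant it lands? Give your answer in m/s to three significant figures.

Resolve: vₓ = 34.80 cos 41.1° = 26.22 m/s and v_y0 = 34.80 sin 41.1° = 22.88 m/s.
With up positive and y = 0 at the ground: y(t) = 39.2 + (22.88) t − 4.900 t². Setting y = 0 and taking the positive root: t = [22.88 + √(22.88² + 2·9.80·39.2)] / 9.80 = (22.88 + 35.94) / 9.80 = 6.002 s.
Vertical velocity at impact: v_y = v_y0 − g t = 22.88 − 9.80 × 6.002 = −35.94 m/s.
Speed: |v| = √(vₓ² + v_y²) = √(26.22² + 35.94²) = 44.49 m/s.

44.5 m/s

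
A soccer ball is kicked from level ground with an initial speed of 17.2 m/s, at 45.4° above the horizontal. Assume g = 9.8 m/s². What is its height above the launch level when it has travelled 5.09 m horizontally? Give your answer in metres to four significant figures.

Resolve: vₓ = 17.20 cos 45.4° = 12.08 m/s and v_y0 = 17.20 sin 45.4° = 12.25 m/s.
Time to reach x = 5.09 m: t = x/vₓ = 5.09/12.08 = 0.4215 s.
Height: y = v_y0 t − ½ g t² = 12.25 × 0.4215 − 4.900 × 0.4215² = 5.162 − 0.8704 = 4.291 m.

4.291 m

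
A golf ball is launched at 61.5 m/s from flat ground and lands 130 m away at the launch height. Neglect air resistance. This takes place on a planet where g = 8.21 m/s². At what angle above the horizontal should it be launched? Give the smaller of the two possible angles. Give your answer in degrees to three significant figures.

8.20°

R = v₀² sin 2θ / g gives sin 2θ = gR/v₀² = 8.21·130/61.5² = 0.2822.
2θ = 16.39° or 180° − 16.39° = 163.6°, so θ = 8.195° or 81.80°.
The smaller angle is 8.195°.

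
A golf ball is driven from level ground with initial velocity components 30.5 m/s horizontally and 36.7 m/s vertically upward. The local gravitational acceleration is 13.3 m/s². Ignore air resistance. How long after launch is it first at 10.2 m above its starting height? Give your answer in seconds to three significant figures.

0.294 s

Height y(t) = 36.70 t − 6.650 t² = 10.2 gives 6.650 t² − 36.70 t + 10.2 = 0.
Quadratic formula: t = (36.70 ± √1075.6) / 13.3 = (36.70 ± 32.80) / 13.3 → t = 0.2935 s or 5.225 s.
The first (ascending) time is 0.2935 s.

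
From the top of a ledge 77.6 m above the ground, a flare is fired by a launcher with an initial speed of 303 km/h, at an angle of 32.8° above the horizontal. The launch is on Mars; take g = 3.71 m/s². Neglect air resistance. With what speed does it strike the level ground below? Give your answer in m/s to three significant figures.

87.5 m/s

Convert: 303 km/h = 303/3.6 = 84.17 m/s.
Components: vₓ = 84.17 cos 32.8° = 70.75 m/s, v_y0 = 84.17 sin 32.8° = 45.59 m/s.
Vertical motion (up positive, ground at y = 0): 1.855 t² − (45.59) t − 77.6 = 0, so t = (45.59 + √(45.59² + 2·3.71·77.6)) / 3.71 = (45.59 + 51.52) / 3.71 = 26.18 s.
Vertical velocity at impact: v_y = v_y0 − g t = 45.59 − 3.71 × 26.18 = −51.52 m/s.
Speed: |v| = √(vₓ² + v_y²) = √(70.75² + 51.52²) = 87.52 m/s.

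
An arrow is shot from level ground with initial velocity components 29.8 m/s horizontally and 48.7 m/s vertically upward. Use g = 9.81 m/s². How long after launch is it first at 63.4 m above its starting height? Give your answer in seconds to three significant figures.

Set y = v_y0 t − ½ g t² = 63.4: 4.905 t² − 48.70 t + 63.4 = 0.
t = [48.70 ± √(48.70² − 2·9.81·63.4)] / 9.81 = (48.70 ± 33.58) / 9.81, so t = 1.541 s or t = 8.388 s.
The first (ascending) time is 1.541 s.

1.54 s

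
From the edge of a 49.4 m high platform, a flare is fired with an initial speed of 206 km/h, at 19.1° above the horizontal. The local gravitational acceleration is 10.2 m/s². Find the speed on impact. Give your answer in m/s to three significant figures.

Convert: 206 km/h = 206/3.6 = 57.22 m/s.
Horizontal component vₓ = 57.22 cos 19.1° = 54.07 m/s; vertical v_y0 = 57.22 sin 19.1° = 18.72 m/s.
With up positive and y = 0 at the ground: y(t) = 49.4 + (18.72) t − 5.100 t². Setting y = 0 and taking the positive root: t = [18.72 + √(18.72² + 2·10.2·49.4)] / 10.2 = (18.72 + 36.86) / 10.2 = 5.449 s.
Vertical velocity at impact: v_y = v_y0 − g t = 18.72 − 10.2 × 5.449 = −36.86 m/s.
Speed: |v| = √(vₓ² + v_y²) = √(54.07² + 36.86²) = 65.44 m/s.

65.4 m/s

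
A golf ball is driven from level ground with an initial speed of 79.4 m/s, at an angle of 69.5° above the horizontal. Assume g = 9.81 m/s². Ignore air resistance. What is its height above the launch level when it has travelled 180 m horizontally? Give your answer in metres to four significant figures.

Horizontal component vₓ = 79.40 cos 69.5° = 27.81 m/s; vertical v_y0 = 79.40 sin 69.5° = 74.37 m/s.
x = vₓ t ⇒ t = 180/27.81 = 6.473 s.
Height: y = v_y0 t − ½ g t² = 74.37 × 6.473 − 4.905 × 6.473² = 481.4 − 205.5 = 275.9 m.

275.9 m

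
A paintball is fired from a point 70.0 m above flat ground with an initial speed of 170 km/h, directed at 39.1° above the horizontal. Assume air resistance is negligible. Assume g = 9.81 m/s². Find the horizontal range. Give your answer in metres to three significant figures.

289 m

Convert: 170 km/h = 170/3.6 = 47.22 m/s.
Components: vₓ = 47.22 cos 39.1° = 36.65 m/s, v_y0 = 47.22 sin 39.1° = 29.78 m/s.
With up positive and y = 0 at the ground: y(t) = 70.0 + (29.78) t − 4.905 t². Setting y = 0 and taking the positive root: t = [29.78 + √(29.78² + 2·9.81·70.0)] / 9.81 = (29.78 + 47.54) / 9.81 = 7.882 s.
Horizontal distance: R = vₓ t = 36.65 × 7.882 = 288.9 m.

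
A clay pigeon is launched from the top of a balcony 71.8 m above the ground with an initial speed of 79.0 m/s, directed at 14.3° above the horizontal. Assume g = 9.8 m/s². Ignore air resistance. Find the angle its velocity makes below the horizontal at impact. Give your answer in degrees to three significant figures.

28.9°

Resolve: vₓ = 79.00 cos 14.3° = 76.55 m/s and v_y0 = 79.00 sin 14.3° = 19.51 m/s.
With up positive and y = 0 at the ground: y(t) = 71.8 + (19.51) t − 4.900 t². Setting y = 0 and taking the positive root: t = [19.51 + √(19.51² + 2·9.80·71.8)] / 9.80 = (19.51 + 42.29) / 9.80 = 6.306 s.
At impact: v_y = v_y0 − g t = −42.29 m/s; vₓ = 76.55 m/s.
Angle below horizontal: arctan(|v_y|/vₓ) = arctan(42.29/76.55) = 28.91°.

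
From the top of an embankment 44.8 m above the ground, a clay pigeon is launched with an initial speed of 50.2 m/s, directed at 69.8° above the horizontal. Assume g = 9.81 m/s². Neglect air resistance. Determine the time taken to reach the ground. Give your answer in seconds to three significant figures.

Components: vₓ = 50.20 cos 69.8° = 17.33 m/s, v_y0 = 50.20 sin 69.8° = 47.11 m/s.
The projectile lands when y = 44.8 + (47.11) t − ½·9.81·t² = 0. Positive root: t = (47.11 + √(47.11² + 2·9.81·44.8)) / 9.81 = (47.11 + 55.66) / 9.81 = 10.48 s.

10.5 s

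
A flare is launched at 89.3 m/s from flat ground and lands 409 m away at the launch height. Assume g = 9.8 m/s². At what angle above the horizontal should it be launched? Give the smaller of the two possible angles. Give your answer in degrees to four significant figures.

15.09°

R = v₀² sin 2θ / g gives sin 2θ = gR/v₀² = 9.80·409/89.3² = 0.5026.
2θ = 30.17° or 180° − 30.17° = 149.8°, so θ = 15.09° or 74.91°.
The smaller angle is 15.09°.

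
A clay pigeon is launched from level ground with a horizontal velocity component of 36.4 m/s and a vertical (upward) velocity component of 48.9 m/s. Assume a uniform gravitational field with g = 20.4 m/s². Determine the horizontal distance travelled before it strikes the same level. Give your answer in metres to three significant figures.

175 m

Flight time T = 2 v_y0 / g = 4.794 s.
Horizontal distance R = vₓ T = 36.40 × 4.794 = 174.5 m.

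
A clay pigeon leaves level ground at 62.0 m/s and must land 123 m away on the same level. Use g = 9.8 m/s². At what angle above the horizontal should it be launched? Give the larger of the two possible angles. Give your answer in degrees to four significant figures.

80.86°

Level-ground range R = v₀² sin(2θ)/g ⇒ sin(2θ) = gR/v₀² = 9.80 × 123 / 62.0² = 0.3136.
2θ = 18.28° or 180° − 18.28° = 161.7°, so θ = 9.138° or 80.86°.
The larger angle is 80.86°.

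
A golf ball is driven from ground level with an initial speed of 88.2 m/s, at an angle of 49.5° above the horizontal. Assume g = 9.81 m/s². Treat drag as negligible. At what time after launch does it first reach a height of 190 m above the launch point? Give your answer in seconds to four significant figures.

4.008 s

Resolve: vₓ = 88.20 cos 49.5° = 57.28 m/s and v_y0 = 88.20 sin 49.5° = 67.07 m/s.
Set y = v_y0 t − ½ g t² = 190: 4.905 t² − 67.07 t + 190 = 0.
t = [67.07 ± √(67.07² − 2·9.81·190)] / 9.81 = (67.07 ± 27.75) / 9.81, so t = 4.008 s or t = 9.666 s.
The first (ascending) time is 4.008 s.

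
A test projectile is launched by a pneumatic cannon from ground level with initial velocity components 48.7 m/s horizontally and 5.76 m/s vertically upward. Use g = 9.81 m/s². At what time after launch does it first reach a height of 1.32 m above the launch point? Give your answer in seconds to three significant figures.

0.312 s

Set y = v_y0 t − ½ g t² = 1.32: 4.905 t² − 5.760 t + 1.32 = 0.
Quadratic formula: t = (5.760 ± √7.2792) / 9.81 = (5.760 ± 2.698) / 9.81 → t = 0.3121 s or 0.8622 s.
The first (ascending) time is 0.3121 s.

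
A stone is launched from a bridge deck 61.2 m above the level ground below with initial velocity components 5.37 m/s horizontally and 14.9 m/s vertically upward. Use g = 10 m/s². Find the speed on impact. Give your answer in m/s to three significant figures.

38.4 m/s

Vertical motion (up positive, ground at y = 0): 5.000 t² − (14.90) t − 61.2 = 0, so t = (14.90 + √(14.90² + 2·10.0·61.2)) / 10.0 = (14.90 + 38.03) / 10.0 = 5.293 s.
Vertical velocity at impact: v_y = v_y0 − g t = 14.90 − 10.0 × 5.293 = −38.03 m/s.
Speed: |v| = √(vₓ² + v_y²) = √(5.370² + 38.03²) = 38.40 m/s.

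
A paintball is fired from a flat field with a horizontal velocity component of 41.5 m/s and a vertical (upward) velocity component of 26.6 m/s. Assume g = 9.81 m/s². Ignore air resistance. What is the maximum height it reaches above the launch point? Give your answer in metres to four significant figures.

Maximum height: H = v_y0² / (2g) = 26.60² / (2 × 9.81) = 36.06 m.

36.06 m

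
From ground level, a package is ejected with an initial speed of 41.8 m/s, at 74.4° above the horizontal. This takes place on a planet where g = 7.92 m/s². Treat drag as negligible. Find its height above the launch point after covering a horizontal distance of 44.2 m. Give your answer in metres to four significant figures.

97.08 m

Resolve: vₓ = 41.80 cos 74.4° = 11.24 m/s and v_y0 = 41.80 sin 74.4° = 40.26 m/s.
Time to reach x = 44.2 m: t = x/vₓ = 44.2/11.24 = 3.932 s.
Height: y = v_y0 t − ½ g t² = 40.26 × 3.932 − 3.960 × 3.932² = 158.3 − 61.23 = 97.08 m.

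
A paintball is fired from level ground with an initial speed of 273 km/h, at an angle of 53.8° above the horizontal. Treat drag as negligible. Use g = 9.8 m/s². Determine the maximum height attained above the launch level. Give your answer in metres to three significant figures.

191 m

Convert: 273 km/h = 273/3.6 = 75.83 m/s.
Resolve: vₓ = 75.83 cos 53.8° = 44.79 m/s and v_y0 = 75.83 sin 53.8° = 61.19 m/s.
Peak height H = v_y0² / (2g) = 3744.8 / 19.60 = 191.1 m.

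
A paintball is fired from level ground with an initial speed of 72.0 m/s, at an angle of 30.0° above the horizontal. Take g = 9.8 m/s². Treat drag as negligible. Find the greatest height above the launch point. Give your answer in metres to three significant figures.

66.1 m

Horizontal component vₓ = 72.00 cos 30.0° = 62.35 m/s; vertical v_y0 = 72.00 sin 30.0° = 36.00 m/s.
At the apex v_y = 0, so H = v_y0²/(2g) = 36.00²/19.60 = 66.12 m.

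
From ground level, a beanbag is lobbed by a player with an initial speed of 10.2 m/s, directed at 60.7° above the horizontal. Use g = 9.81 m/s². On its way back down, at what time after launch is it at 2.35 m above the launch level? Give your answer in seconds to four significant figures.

1.492 s

vₓ = 10.20 cos 60.7° = 4.992 m/s; v_y0 = 10.20 sin 60.7° = 8.895 m/s.
Set y = v_y0 t − ½ g t² = 2.35: 4.905 t² − 8.895 t + 2.35 = 0.
Quadratic formula: t = (8.895 ± √33.016) / 9.81 = (8.895 ± 5.746) / 9.81 → t = 0.3210 s or 1.492 s.
The descending-branch root is 1.492 s.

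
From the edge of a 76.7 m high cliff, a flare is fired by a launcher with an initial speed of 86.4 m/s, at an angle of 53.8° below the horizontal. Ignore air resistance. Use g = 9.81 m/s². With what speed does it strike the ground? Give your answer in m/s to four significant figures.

Resolve: vₓ = 86.40 cos 53.8° = 51.03 m/s and v_y0 = −69.72 m/s (downward).
Vertical motion (up positive, ground at y = 0): 4.905 t² − (−69.72) t − 76.7 = 0, so t = (−69.72 + √(69.72² + 2·9.81·76.7)) / 9.81 = (−69.72 + 79.79) / 9.81 = 1.026 s.
Vertical velocity at impact: v_y = v_y0 − g t = −69.72 − 9.81 × 1.026 = −79.79 m/s.
Speed: |v| = √(vₓ² + v_y²) = √(51.03² + 79.79²) = 94.71 m/s.

94.71 m/s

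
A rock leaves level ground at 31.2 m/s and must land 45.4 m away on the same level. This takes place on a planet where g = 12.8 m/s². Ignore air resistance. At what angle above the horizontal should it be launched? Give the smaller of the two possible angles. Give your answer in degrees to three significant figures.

R = v₀² sin 2θ / g gives sin 2θ = gR/v₀² = 12.8·45.4/31.2² = 0.5970.
2θ = 36.65° or 180° − 36.65° = 143.3°, so θ = 18.33° or 71.67°.
The smaller angle is 18.33°.

18.3°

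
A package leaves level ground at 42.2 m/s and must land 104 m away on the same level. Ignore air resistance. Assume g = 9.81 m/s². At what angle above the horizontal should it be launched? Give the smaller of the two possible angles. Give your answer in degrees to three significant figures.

17.5°

From R = (v₀²/g) sin 2θ: sin 2θ = 9.81 × 104 / 1780.8 = 0.5729.
2θ = 34.95° or 180° − 34.95° = 145.0°, so θ = 17.48° or 72.52°.
The smaller angle is 17.48°.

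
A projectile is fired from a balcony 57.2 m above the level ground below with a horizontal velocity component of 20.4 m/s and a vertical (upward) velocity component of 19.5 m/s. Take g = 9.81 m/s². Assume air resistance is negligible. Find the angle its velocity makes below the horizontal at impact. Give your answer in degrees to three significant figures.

Vertical motion (up positive, ground at y = 0): 4.905 t² − (19.50) t − 57.2 = 0, so t = (19.50 + √(19.50² + 2·9.81·57.2)) / 9.81 = (19.50 + 38.76) / 9.81 = 5.939 s.
At impact: v_y = v_y0 − g t = −38.76 m/s; vₓ = 20.40 m/s.
Angle below horizontal: arctan(|v_y|/vₓ) = arctan(38.76/20.40) = 62.24°.

62.2°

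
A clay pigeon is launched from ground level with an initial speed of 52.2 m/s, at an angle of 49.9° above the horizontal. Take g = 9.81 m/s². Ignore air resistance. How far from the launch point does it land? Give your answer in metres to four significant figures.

Components: vₓ = 52.20 cos 49.9° = 33.62 m/s, v_y0 = 52.20 sin 49.9° = 39.93 m/s.
Flight time T = 2 v_y0 / g = 8.140 s.
Horizontal distance R = vₓ T = 33.62 × 8.140 = 273.7 m.

273.7 m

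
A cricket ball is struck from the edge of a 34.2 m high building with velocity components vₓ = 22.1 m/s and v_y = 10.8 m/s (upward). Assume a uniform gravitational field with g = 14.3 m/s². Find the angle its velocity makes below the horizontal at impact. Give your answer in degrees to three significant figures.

56.3°

The projectile lands when y = 34.2 + (10.80) t − ½·14.3·t² = 0. Positive root: t = (10.80 + √(10.80² + 2·14.3·34.2)) / 14.3 = (10.80 + 33.09) / 14.3 = 3.069 s.
At impact: v_y = v_y0 − g t = −33.09 m/s; vₓ = 22.10 m/s.
Angle below horizontal: arctan(|v_y|/vₓ) = arctan(33.09/22.10) = 56.26°.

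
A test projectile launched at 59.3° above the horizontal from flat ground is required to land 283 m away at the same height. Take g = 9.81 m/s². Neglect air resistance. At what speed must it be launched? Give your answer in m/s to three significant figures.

56.2 m/s

On level ground R = v₀² sin 2θ / g ⇒ v₀ = √(gR / sin 2θ).
v₀ = √(9.81 × 283 / sin 118.6°) = √(2776 / 0.8780) = √3162.1 = 56.23 m/s.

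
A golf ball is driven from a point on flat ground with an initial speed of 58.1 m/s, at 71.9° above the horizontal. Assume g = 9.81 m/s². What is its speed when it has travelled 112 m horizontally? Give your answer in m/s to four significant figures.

vₓ = 58.10 cos 71.9° = 18.05 m/s; v_y0 = 58.10 sin 71.9° = 55.22 m/s.
Time to reach x = 112 m: t = x/vₓ = 112/18.05 = 6.205 s.
Vertical velocity there: v_y = v_y0 − g t = 55.22 − 9.81 × 6.205 = −5.645 m/s.
Speed: √(vₓ² + v_y²) = √(18.05² + 5.645²) = 18.91 m/s.

18.91 m/s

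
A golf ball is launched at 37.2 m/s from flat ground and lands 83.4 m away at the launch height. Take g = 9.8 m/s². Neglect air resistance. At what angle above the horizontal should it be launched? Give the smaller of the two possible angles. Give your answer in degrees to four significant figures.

18.10°

R = v₀² sin 2θ / g gives sin 2θ = gR/v₀² = 9.80·83.4/37.2² = 0.5906.
2θ = 36.20° or 180° − 36.20° = 143.8°, so θ = 18.10° or 71.90°.
The smaller angle is 18.10°.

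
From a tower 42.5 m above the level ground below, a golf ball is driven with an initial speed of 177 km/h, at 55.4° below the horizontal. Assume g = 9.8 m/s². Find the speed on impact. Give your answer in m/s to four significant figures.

Convert: 177 km/h = 177/3.6 = 49.17 m/s.
Components: vₓ = 49.17 cos 55.4° = 27.92 m/s, v_y0 = −40.47 m/s (downward).
With up positive and y = 0 at the ground: y(t) = 42.5 + (−40.47) t − 4.900 t². Setting y = 0 and taking the positive root: t = [−40.47 + √(40.47² + 2·9.80·42.5)] / 9.80 = (−40.47 + 49.71) / 9.80 = 0.9426 s.
Vertical velocity at impact: v_y = v_y0 − g t = −40.47 − 9.80 × 0.9426 = −49.71 m/s.
Speed: |v| = √(vₓ² + v_y²) = √(27.92² + 49.71²) = 57.01 m/s.

57.01 m/s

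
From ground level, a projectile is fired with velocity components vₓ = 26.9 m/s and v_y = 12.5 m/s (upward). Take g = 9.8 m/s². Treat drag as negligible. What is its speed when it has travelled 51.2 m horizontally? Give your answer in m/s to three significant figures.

27.6 m/s

At x = 51.2 m, t = x/vₓ = 51.2/26.90 = 1.903 s.
Vertical velocity there: v_y = v_y0 − g t = 12.50 − 9.80 × 1.903 = −6.153 m/s.
Speed: √(vₓ² + v_y²) = √(26.90² + 6.153²) = 27.59 m/s.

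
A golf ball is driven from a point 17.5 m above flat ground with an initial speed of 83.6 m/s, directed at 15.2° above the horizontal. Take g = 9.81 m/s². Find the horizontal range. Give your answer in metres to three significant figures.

vₓ = 83.60 cos 15.2° = 80.68 m/s; v_y0 = 83.60 sin 15.2° = 21.92 m/s.
The projectile lands when y = 17.5 + (21.92) t − ½·9.81·t² = 0. Positive root: t = (21.92 + √(21.92² + 2·9.81·17.5)) / 9.81 = (21.92 + 28.70) / 9.81 = 5.160 s.
Horizontal distance: R = vₓ t = 80.68 × 5.160 = 416.3 m.

416 m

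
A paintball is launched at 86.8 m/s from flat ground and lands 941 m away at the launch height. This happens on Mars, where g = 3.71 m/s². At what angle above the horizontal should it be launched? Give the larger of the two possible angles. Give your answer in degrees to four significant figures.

76.20°

Level-ground range R = v₀² sin(2θ)/g ⇒ sin(2θ) = gR/v₀² = 3.71 × 941 / 86.8² = 0.4634.
2θ = 27.60° or 180° − 27.60° = 152.4°, so θ = 13.80° or 76.20°.
The larger angle is 76.20°.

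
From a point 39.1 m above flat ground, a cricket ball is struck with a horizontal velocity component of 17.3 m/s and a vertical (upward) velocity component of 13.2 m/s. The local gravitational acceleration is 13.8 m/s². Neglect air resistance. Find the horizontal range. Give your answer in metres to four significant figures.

The projectile lands when y = 39.1 + (13.20) t − ½·13.8·t² = 0. Positive root: t = (13.20 + √(13.20² + 2·13.8·39.1)) / 13.8 = (13.20 + 35.40) / 13.8 = 3.522 s.
Horizontal distance: R = vₓ t = 17.30 × 3.522 = 60.93 m.

60.93 m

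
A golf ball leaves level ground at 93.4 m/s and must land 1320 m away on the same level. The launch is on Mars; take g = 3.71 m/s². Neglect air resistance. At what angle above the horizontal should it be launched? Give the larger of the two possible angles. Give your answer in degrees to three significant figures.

72.9°

Level-ground range R = v₀² sin(2θ)/g ⇒ sin(2θ) = gR/v₀² = 3.71 × 1320 / 93.4² = 0.5614.
2θ = 34.15° or 180° − 34.15° = 145.8°, so θ = 17.08° or 72.92°.
The larger angle is 72.92°.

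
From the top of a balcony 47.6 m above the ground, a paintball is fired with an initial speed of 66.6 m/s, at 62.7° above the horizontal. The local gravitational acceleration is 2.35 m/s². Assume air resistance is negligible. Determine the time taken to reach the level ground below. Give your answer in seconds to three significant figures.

51.2 s

vₓ = 66.60 cos 62.7° = 30.55 m/s; v_y0 = 66.60 sin 62.7° = 59.18 m/s.
With up positive and y = 0 at the ground: y(t) = 47.6 + (59.18) t − 1.175 t². Setting y = 0 and taking the positive root: t = [59.18 + √(59.18² + 2·2.35·47.6)] / 2.35 = (59.18 + 61.04) / 2.35 = 51.16 s.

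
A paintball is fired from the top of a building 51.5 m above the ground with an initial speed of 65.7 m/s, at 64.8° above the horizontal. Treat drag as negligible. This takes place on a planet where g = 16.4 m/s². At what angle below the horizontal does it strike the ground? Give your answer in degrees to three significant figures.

Resolve: vₓ = 65.70 cos 64.8° = 27.97 m/s and v_y0 = 65.70 sin 64.8° = 59.45 m/s.
The projectile lands when y = 51.5 + (59.45) t − ½·16.4·t² = 0. Positive root: t = (59.45 + √(59.45² + 2·16.4·51.5)) / 16.4 = (59.45 + 72.27) / 16.4 = 8.032 s.
At impact: v_y = v_y0 − g t = −72.27 m/s; vₓ = 27.97 m/s.
Angle below horizontal: arctan(|v_y|/vₓ) = arctan(72.27/27.97) = 68.84°.

68.8°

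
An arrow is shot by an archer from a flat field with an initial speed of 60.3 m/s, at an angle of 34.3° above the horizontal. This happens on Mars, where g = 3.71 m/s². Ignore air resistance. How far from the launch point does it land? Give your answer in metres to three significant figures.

913 m

Components: vₓ = 60.30 cos 34.3° = 49.81 m/s, v_y0 = 60.30 sin 34.3° = 33.98 m/s.
Flight time T = 2 v_y0 / g = 18.32 s.
Range: R = vₓ T = 49.81 × 18.32 = 912.5 m.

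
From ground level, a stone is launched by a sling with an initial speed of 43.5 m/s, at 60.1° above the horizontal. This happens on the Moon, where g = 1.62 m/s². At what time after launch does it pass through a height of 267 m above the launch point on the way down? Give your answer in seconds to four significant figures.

37.85 s

Components: vₓ = 43.50 cos 60.1° = 21.68 m/s, v_y0 = 43.50 sin 60.1° = 37.71 m/s.
Height y(t) = 37.71 t − 0.8100 t² = 267 gives 0.8100 t² − 37.71 t + 267 = 0.
Quadratic formula: t = (37.71 ± √556.96) / 1.62 = (37.71 ± 23.60) / 1.62 → t = 8.710 s or 37.85 s.
The descending-branch root is 37.85 s.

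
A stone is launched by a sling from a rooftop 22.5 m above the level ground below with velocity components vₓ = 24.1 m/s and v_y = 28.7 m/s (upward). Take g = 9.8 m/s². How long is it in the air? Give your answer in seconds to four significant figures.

6.557 s

The projectile lands when y = 22.5 + (28.70) t − ½·9.80·t² = 0. Positive root: t = (28.70 + √(28.70² + 2·9.80·22.5)) / 9.80 = (28.70 + 35.56) / 9.80 = 6.557 s.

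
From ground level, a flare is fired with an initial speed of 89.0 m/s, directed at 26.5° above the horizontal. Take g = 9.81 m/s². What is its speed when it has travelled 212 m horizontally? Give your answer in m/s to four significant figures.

80.80 m/s

Components: vₓ = 89.00 cos 26.5° = 79.65 m/s, v_y0 = 89.00 sin 26.5° = 39.71 m/s.
x = vₓ t ⇒ t = 212/79.65 = 2.662 s.
Vertical velocity there: v_y = v_y0 − g t = 39.71 − 9.81 × 2.662 = 13.60 m/s.
Speed: √(vₓ² + v_y²) = √(79.65² + 13.60²) = 80.80 m/s.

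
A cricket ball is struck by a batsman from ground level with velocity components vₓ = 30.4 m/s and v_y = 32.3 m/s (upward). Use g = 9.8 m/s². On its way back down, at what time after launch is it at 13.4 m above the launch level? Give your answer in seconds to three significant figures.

Require v_y0 t − ½ g t² = 13.4, i.e. 4.900 t² − 32.30 t + 13.4 = 0.
Quadratic formula: t = (32.30 ± √780.65) / 9.80 = (32.30 ± 27.94) / 9.80 → t = 0.4449 s or 6.147 s.
The descending-branch root is 6.147 s.

6.15 s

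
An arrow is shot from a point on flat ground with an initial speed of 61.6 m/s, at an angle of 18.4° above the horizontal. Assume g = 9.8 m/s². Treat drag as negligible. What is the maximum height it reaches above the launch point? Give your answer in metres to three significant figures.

19.3 m

vₓ = 61.60 cos 18.4° = 58.45 m/s; v_y0 = 61.60 sin 18.4° = 19.44 m/s.
Maximum height: H = v_y0² / (2g) = 19.44² / (2 × 9.80) = 19.29 m.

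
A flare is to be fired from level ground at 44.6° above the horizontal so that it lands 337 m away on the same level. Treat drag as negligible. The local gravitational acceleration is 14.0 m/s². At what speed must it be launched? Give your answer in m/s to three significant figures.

68.7 m/s

From R = (v₀² / g) sin 2θ: v₀ = √(gR / sin 2θ).
v₀ = √(14.0 × 337 / sin 89.20°) = √(4718 / 0.9999) = √4718.5 = 68.69 m/s.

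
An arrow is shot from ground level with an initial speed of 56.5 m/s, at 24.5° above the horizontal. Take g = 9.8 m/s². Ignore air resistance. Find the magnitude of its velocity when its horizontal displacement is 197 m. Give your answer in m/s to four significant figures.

Components: vₓ = 56.50 cos 24.5° = 51.41 m/s, v_y0 = 56.50 sin 24.5° = 23.43 m/s.
Time to reach x = 197 m: t = x/vₓ = 197/51.41 = 3.832 s.
Vertical velocity there: v_y = v_y0 − g t = 23.43 − 9.80 × 3.832 = −14.12 m/s.
Speed: √(vₓ² + v_y²) = √(51.41² + 14.12²) = 53.32 m/s.

53.32 m/s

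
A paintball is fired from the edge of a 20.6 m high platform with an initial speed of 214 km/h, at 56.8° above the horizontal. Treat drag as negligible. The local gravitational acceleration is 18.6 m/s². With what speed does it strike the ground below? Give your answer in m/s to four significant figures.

Convert: 214 km/h = 214/3.6 = 59.44 m/s.
Resolve: vₓ = 59.44 cos 56.8° = 32.55 m/s and v_y0 = 59.44 sin 56.8° = 49.74 m/s.
Vertical motion (up positive, ground at y = 0): 9.300 t² − (49.74) t − 20.6 = 0, so t = (49.74 + √(49.74² + 2·18.6·20.6)) / 18.6 = (49.74 + 56.93) / 18.6 = 5.735 s.
Vertical velocity at impact: v_y = v_y0 − g t = 49.74 − 18.6 × 5.735 = −56.93 m/s.
Speed: |v| = √(vₓ² + v_y²) = √(32.55² + 56.93²) = 65.57 m/s.

65.57 m/s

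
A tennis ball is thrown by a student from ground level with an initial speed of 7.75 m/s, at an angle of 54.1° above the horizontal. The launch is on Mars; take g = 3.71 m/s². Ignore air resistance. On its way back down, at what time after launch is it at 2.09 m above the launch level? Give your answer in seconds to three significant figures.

Components: vₓ = 7.750 cos 54.1° = 4.544 m/s, v_y0 = 7.750 sin 54.1° = 6.278 m/s.
Require v_y0 t − ½ g t² = 2.09, i.e. 1.855 t² − 6.278 t + 2.09 = 0.
Quadratic formula: t = (6.278 ± √23.903) / 3.71 = (6.278 ± 4.889) / 3.71 → t = 0.3743 s or 3.010 s.
The descending-branch root is 3.010 s.

3.01 s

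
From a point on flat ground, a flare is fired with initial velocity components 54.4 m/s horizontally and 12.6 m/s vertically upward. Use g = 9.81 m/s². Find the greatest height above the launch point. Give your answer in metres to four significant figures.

8.092 m

At the apex v_y = 0, so H = v_y0²/(2g) = 12.60²/19.62 = 8.092 m.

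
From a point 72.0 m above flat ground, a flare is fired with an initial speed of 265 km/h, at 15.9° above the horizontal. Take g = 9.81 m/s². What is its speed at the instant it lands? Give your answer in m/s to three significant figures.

Convert: 265 km/h = 265/3.6 = 73.61 m/s.
Horizontal component vₓ = 73.61 cos 15.9° = 70.79 m/s; vertical v_y0 = 73.61 sin 15.9° = 20.17 m/s.
With up positive and y = 0 at the ground: y(t) = 72.0 + (20.17) t − 4.905 t². Setting y = 0 and taking the positive root: t = [20.17 + √(20.17² + 2·9.81·72.0)] / 9.81 = (20.17 + 42.65) / 9.81 = 6.404 s.
Vertical velocity at impact: v_y = v_y0 − g t = 20.17 − 9.81 × 6.404 = −42.65 m/s.
Speed: |v| = √(vₓ² + v_y²) = √(70.79² + 42.65²) = 82.65 m/s.

82.7 m/s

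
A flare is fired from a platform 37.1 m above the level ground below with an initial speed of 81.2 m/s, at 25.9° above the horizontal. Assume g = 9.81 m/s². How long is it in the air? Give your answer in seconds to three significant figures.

Resolve: vₓ = 81.20 cos 25.9° = 73.04 m/s and v_y0 = 81.20 sin 25.9° = 35.47 m/s.
With up positive and y = 0 at the ground: y(t) = 37.1 + (35.47) t − 4.905 t². Setting y = 0 and taking the positive root: t = [35.47 + √(35.47² + 2·9.81·37.1)] / 9.81 = (35.47 + 44.56) / 9.81 = 8.158 s.

8.16 s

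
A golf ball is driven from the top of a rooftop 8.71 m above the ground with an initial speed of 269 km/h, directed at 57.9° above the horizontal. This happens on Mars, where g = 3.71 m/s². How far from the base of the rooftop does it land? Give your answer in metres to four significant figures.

1360 m

Convert: 269 km/h = 269/3.6 = 74.72 m/s.
Resolve: vₓ = 74.72 cos 57.9° = 39.71 m/s and v_y0 = 74.72 sin 57.9° = 63.30 m/s.
Vertical motion (up positive, ground at y = 0): 1.855 t² − (63.30) t − 8.71 = 0, so t = (63.30 + √(63.30² + 2·3.71·8.71)) / 3.71 = (63.30 + 63.81) / 3.71 = 34.26 s.
Horizontal distance: R = vₓ t = 39.71 × 34.26 = 1360 m.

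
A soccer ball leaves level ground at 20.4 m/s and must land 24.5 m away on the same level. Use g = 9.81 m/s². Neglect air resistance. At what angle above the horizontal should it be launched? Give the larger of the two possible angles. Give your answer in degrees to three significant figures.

72.4°

From R = (v₀²/g) sin 2θ: sin 2θ = 9.81 × 24.5 / 416.16 = 0.5775.
2θ = 35.28° or 180° − 35.28° = 144.7°, so θ = 17.64° or 72.36°.
The larger angle is 72.36°.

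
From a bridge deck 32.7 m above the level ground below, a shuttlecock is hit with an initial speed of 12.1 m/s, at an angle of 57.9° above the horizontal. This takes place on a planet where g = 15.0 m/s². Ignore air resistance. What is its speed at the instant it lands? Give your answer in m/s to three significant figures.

Components: vₓ = 12.10 cos 57.9° = 6.430 m/s, v_y0 = 12.10 sin 57.9° = 10.25 m/s.
Vertical motion (up positive, ground at y = 0): 7.500 t² − (10.25) t − 32.7 = 0, so t = (10.25 + √(10.25² + 2·15.0·32.7)) / 15.0 = (10.25 + 32.96) / 15.0 = 2.880 s.
Vertical velocity at impact: v_y = v_y0 − g t = 10.25 − 15.0 × 2.880 = −32.96 m/s.
Speed: |v| = √(vₓ² + v_y²) = √(6.430² + 32.96²) = 33.58 m/s.

33.6 m/s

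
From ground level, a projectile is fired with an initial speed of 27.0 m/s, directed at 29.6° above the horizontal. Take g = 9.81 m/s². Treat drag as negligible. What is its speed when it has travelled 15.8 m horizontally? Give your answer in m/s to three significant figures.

24.4 m/s

Resolve: vₓ = 27.00 cos 29.6° = 23.48 m/s and v_y0 = 27.00 sin 29.6° = 13.34 m/s.
Time to reach x = 15.8 m: t = x/vₓ = 15.8/23.48 = 0.6730 s.
Vertical velocity there: v_y = v_y0 − g t = 13.34 − 9.81 × 0.6730 = 6.734 m/s.
Speed: √(vₓ² + v_y²) = √(23.48² + 6.734²) = 24.42 m/s.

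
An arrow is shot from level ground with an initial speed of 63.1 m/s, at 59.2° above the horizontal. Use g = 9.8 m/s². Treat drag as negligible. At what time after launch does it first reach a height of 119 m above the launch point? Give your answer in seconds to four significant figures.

vₓ = 63.10 cos 59.2° = 32.31 m/s; v_y0 = 63.10 sin 59.2° = 54.20 m/s.
Require v_y0 t − ½ g t² = 119, i.e. 4.900 t² − 54.20 t + 119 = 0.
Quadratic formula: t = (54.20 ± √605.28) / 9.80 = (54.20 ± 24.60) / 9.80 → t = 3.020 s or 8.041 s.
The first (ascending) time is 3.020 s.

3.020 s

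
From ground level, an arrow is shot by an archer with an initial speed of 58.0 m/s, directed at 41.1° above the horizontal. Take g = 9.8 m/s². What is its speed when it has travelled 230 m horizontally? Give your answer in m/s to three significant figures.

45.7 m/s

vₓ = 58.00 cos 41.1° = 43.71 m/s; v_y0 = 58.00 sin 41.1° = 38.13 m/s.
Time to reach x = 230 m: t = x/vₓ = 230/43.71 = 5.262 s.
Vertical velocity there: v_y = v_y0 − g t = 38.13 − 9.80 × 5.262 = −13.44 m/s.
Speed: √(vₓ² + v_y²) = √(43.71² + 13.44²) = 45.73 m/s.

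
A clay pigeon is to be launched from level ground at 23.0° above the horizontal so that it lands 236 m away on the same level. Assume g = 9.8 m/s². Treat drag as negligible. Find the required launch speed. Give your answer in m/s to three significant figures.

56.7 m/s

From R = (v₀² / g) sin 2θ: v₀ = √(gR / sin 2θ).
v₀ = √(9.80 × 236 / sin 46.00°) = √(2313 / 0.7193) = √3215.2 = 56.70 m/s.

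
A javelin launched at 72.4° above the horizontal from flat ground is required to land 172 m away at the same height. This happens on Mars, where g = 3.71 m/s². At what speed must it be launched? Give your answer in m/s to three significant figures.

On level ground R = v₀² sin 2θ / g ⇒ v₀ = √(gR / sin 2θ).
v₀ = √(3.71 × 172 / sin 144.8°) = √(638.1 / 0.5764) = √1107.0 = 33.27 m/s.

33.3 m/s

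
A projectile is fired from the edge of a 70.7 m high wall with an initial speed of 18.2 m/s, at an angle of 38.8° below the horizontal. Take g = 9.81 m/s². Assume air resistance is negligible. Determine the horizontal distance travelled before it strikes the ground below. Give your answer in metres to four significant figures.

39.83 m

Horizontal component vₓ = 18.20 cos 38.8° = 14.18 m/s; vertical v_y0 = −11.40 m/s (downward).
The projectile lands when y = 70.7 + (−11.40) t − ½·9.81·t² = 0. Positive root: t = (−11.40 + √(11.40² + 2·9.81·70.7)) / 9.81 = (−11.40 + 38.95) / 9.81 = 2.808 s.
Horizontal distance: R = vₓ t = 14.18 × 2.808 = 39.83 m.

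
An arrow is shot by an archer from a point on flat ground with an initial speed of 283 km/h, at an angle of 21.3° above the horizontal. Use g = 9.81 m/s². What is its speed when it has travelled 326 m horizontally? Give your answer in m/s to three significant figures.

Convert: 283 km/h = 283/3.6 = 78.61 m/s.
Resolve: vₓ = 78.61 cos 21.3° = 73.24 m/s and v_y0 = 78.61 sin 21.3° = 28.56 m/s.
x = vₓ t ⇒ t = 326/73.24 = 4.451 s.
Vertical velocity there: v_y = v_y0 − g t = 28.56 − 9.81 × 4.451 = −15.11 m/s.
Speed: √(vₓ² + v_y²) = √(73.24² + 15.11²) = 74.78 m/s.

74.8 m/s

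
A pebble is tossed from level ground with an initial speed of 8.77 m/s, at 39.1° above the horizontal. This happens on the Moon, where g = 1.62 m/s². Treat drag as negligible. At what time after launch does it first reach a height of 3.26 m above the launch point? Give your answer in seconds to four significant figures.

Horizontal component vₓ = 8.770 cos 39.1° = 6.806 m/s; vertical v_y0 = 8.770 sin 39.1° = 5.531 m/s.
Require v_y0 t − ½ g t² = 3.26, i.e. 0.8100 t² − 5.531 t + 3.26 = 0.
Quadratic formula: t = (5.531 ± √20.030) / 1.62 = (5.531 ± 4.475) / 1.62 → t = 0.6516 s or 6.177 s.
The first (ascending) time is 0.6516 s.

0.6516 s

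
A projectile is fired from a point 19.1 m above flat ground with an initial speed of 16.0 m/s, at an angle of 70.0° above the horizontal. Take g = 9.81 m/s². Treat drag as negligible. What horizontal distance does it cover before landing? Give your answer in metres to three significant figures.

vₓ = 16.00 cos 70.0° = 5.472 m/s; v_y0 = 16.00 sin 70.0° = 15.04 m/s.
The projectile lands when y = 19.1 + (15.04) t − ½·9.81·t² = 0. Positive root: t = (15.04 + √(15.04² + 2·9.81·19.1)) / 9.81 = (15.04 + 24.51) / 9.81 = 4.031 s.
Horizontal distance: R = vₓ t = 5.472 × 4.031 = 22.06 m.

22.1 m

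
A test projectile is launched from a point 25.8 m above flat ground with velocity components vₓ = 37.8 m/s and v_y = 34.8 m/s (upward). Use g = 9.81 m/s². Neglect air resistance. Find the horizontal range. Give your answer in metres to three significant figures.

Vertical motion (up positive, ground at y = 0): 4.905 t² − (34.80) t − 25.8 = 0, so t = (34.80 + √(34.80² + 2·9.81·25.8)) / 9.81 = (34.80 + 41.44) / 9.81 = 7.772 s.
Horizontal distance: R = vₓ t = 37.80 × 7.772 = 293.8 m.

294 m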